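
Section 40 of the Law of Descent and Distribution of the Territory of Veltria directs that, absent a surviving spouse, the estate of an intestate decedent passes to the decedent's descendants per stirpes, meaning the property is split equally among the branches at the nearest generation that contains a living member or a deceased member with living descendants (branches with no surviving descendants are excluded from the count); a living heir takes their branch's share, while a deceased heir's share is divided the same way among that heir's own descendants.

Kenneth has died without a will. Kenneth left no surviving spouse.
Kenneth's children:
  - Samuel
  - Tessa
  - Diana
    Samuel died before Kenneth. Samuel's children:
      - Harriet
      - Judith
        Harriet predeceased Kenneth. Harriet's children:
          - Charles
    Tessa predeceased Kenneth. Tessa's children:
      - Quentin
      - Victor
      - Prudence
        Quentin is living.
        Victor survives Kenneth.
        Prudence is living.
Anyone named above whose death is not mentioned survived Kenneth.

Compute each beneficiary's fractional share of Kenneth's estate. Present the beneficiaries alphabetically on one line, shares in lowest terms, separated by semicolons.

There is no surviving spouse, so the entire estate passes to Kenneth's descendants per stirpes.
The estate is divided into 3 equal shares of 1/3 among Samuel, Tessa, Diana.
Samuel predeceased; the 1/3 allotted to Samuel's branch passes to Samuel's issue by representation.
The 1/3 is divided into 2 equal shares of 1/6 among Harriet, Judith.
Harriet predeceased; the 1/6 allotted to Harriet's branch passes to Harriet's issue by representation.
Charles is the sole taker at this level and receives the full 1/6.
Judith is living and takes 1/6.
Tessa predeceased; the 1/3 allotted to Tessa's branch passes to Tessa's issue by representation.
The 1/3 is divided into 3 equal shares of 1/9 among Quentin, Victor, Prudence.
Quentin is living and takes 1/9.
Victor is living and takes 1/9.
Prudence is living and takes 1/9.
Diana is living and takes 1/3.

Charles 1/6; Diana 1/3; Judith 1/6; Prudence 1/9; Quentin 1/9; Victor 1/9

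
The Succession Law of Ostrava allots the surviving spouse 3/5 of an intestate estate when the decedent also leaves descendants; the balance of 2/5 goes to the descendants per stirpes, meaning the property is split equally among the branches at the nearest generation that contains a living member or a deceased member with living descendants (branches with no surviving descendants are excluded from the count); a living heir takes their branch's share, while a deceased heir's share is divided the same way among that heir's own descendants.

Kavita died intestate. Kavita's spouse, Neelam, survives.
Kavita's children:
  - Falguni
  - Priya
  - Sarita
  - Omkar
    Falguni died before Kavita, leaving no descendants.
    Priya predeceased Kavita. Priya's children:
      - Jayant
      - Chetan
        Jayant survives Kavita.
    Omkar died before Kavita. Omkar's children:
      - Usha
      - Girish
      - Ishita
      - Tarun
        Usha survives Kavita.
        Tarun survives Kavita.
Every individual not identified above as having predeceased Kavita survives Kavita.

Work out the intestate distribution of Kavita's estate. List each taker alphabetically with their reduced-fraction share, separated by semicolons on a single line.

Chetan 1/15; Girish 1/30; Ishita 1/30; Jayant 1/15; Neelam 3/5; Sarita 2/15; Tarun 1/30; Usha 1/30

Neelam, as surviving spouse, takes 3/5.
The remaining 2/5 passes to Kavita's descendants per stirpes.
Falguni left no surviving issue, so that branch lapses and is disregarded.
The 2/5 is divided into 3 equal shares of 2/15 among Priya, Sarita, Omkar.
Priya predeceased; the 2/15 allotted to Priya's branch passes to Priya's issue by representation.
The 2/15 is divided into 2 equal shares of 1/15 among Jayant, Chetan.
Jayant is living and takes 1/15.
Chetan is living and takes 1/15.
Sarita is living and takes 2/15.
Omkar predeceased; the 2/15 allotted to Omkar's branch passes to Omkar's issue by representation.
The 2/15 is divided into 4 equal shares of 1/30 among Usha, Girish, Ishita, Tarun.
Usha is living and takes 1/30.
Girish is living and takes 1/30.
Ishita is living and takes 1/30.
Tarun is living and takes 1/30.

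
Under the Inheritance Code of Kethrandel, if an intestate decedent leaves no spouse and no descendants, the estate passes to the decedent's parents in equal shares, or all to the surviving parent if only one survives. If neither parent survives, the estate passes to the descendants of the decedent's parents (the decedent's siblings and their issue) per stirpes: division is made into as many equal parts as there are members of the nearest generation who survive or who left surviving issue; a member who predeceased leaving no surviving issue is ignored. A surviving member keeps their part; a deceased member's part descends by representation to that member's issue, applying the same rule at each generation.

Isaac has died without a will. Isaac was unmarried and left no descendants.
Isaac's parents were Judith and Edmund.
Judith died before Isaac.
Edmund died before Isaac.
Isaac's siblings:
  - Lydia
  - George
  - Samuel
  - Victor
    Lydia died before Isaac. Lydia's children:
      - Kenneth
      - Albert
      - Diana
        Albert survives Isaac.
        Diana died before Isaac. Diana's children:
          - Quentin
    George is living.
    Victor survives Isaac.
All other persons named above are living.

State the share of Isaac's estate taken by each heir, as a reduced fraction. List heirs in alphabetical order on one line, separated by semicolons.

Albert 1/12; George 1/4; Kenneth 1/12; Quentin 1/12; Samuel 1/4; Victor 1/4

Neither parent survives and there are no descendants, so the estate passes to Isaac's siblings and their issue per stirpes.
The estate is divided into 4 equal shares of 1/4 among Lydia, George, Samuel, Victor.
Lydia predeceased; the 1/4 allotted to Lydia's branch passes to Lydia's issue by representation.
The 1/4 is divided into 3 equal shares of 1/12 among Kenneth, Albert, Diana.
Kenneth is living and takes 1/12.
Albert is living and takes 1/12.
Diana predeceased; the 1/12 allotted to Diana's branch passes to Diana's issue by representation.
Quentin is the sole taker at this level and receives the full 1/12.
George is living and takes 1/4.
Samuel is living and takes 1/4.
Victor is living and takes 1/4.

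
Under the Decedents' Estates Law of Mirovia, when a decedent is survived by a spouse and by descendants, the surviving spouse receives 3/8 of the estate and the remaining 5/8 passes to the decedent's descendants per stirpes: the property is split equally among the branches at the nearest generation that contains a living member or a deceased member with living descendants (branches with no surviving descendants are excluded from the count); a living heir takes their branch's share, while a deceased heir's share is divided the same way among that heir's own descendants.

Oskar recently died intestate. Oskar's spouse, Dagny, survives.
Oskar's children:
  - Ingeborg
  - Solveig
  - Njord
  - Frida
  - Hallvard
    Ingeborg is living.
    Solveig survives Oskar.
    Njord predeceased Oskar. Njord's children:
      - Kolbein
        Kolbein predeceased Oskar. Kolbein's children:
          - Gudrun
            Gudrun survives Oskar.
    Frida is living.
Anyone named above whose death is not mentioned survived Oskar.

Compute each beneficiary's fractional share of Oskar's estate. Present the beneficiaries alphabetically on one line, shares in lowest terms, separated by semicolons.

Dagny, as surviving spouse, takes 3/8.
The remaining 5/8 passes to Oskar's descendants per stirpes.
The 5/8 is divided into 5 equal shares of 1/8 among Ingeborg, Solveig, Njord, Frida, Hallvard.
Ingeborg is living and takes 1/8.
Solveig is living and takes 1/8.
Njord predeceased; the 1/8 allotted to Njord's branch passes to Njord's issue by representation.
Kolbein's line is the sole branch at this level, so the full 1/8 passes to Kolbein's issue by representation.
Gudrun is the sole taker at this level and receives the full 1/8.
Frida is living and takes 1/8.
Hallvard is living and takes 1/8.

Dagny 3/8; Frida 1/8; Gudrun 1/8; Hallvard 1/8; Ingeborg 1/8; Solveig 1/8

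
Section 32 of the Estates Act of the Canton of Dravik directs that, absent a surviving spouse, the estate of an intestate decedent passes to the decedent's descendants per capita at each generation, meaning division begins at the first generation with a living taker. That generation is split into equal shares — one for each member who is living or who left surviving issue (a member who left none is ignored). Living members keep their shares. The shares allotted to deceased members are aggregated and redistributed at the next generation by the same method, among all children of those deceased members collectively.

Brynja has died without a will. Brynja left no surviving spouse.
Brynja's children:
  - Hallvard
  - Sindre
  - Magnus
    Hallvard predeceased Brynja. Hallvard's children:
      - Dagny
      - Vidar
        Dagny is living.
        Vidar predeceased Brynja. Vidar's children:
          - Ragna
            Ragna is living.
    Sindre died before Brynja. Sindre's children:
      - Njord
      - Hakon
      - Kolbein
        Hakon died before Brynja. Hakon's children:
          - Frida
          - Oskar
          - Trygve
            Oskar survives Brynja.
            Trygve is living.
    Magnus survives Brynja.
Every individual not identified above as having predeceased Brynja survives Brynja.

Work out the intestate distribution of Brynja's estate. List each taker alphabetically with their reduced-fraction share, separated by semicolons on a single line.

There is no surviving spouse, so the entire estate passes to Brynja's descendants per capita at each generation.
At generation 1 (Hallvard, Sindre, Magnus) there are 3 shares of (1)/3 = 1/3 each.
Living: Magnus — each takes 1/3.
Deceased: Hallvard and Sindre. Their combined 2/3 is pooled and carried to generation 2.
At generation 2 (Dagny, Vidar, Njord, Hakon, Kolbein) there are 5 shares of (2/3)/5 = 2/15 each.
Living: Dagny, Njord, and Kolbein — each takes 2/15.
Deceased: Vidar and Hakon. Their combined 4/15 is pooled and carried to generation 3.
At generation 3 (Ragna, Frida, Oskar, Trygve) there are 4 shares of (4/15)/4 = 1/15 each.
Living: Ragna, Frida, Oskar, and Trygve — each takes 1/15.

Dagny 2/15; Frida 1/15; Kolbein 2/15; Magnus 1/3; Njord 2/15; Oskar 1/15; Ragna 1/15; Trygve 1/15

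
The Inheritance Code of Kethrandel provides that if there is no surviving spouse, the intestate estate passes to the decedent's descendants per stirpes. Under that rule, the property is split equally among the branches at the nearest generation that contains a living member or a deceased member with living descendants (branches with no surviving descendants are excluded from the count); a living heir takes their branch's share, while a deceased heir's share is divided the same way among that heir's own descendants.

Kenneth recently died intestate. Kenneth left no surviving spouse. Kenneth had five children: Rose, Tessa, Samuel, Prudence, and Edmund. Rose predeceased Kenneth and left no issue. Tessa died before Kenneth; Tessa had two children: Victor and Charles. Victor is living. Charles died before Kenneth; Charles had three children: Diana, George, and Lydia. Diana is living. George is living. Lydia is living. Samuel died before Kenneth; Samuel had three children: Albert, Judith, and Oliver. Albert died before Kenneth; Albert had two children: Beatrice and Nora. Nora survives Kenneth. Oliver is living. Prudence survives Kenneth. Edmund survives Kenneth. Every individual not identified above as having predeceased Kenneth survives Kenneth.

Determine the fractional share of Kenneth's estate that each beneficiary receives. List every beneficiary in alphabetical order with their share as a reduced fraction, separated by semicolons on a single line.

There is no surviving spouse, so the entire estate passes to Kenneth's descendants per stirpes.
Rose left no surviving issue, so that branch lapses and is disregarded.
The estate is divided into 4 equal shares of 1/4 among Tessa, Samuel, Prudence, Edmund.
Tessa predeceased; the 1/4 allotted to Tessa's branch passes to Tessa's issue by representation.
The 1/4 is divided into 2 equal shares of 1/8 among Victor, Charles.
Victor is living and takes 1/8.
Charles predeceased; the 1/8 allotted to Charles's branch passes to Charles's issue by representation.
The 1/8 is divided into 3 equal shares of 1/24 among Diana, George, Lydia.
Diana is living and takes 1/24.
George is living and takes 1/24.
Lydia is living and takes 1/24.
Samuel predeceased; the 1/4 allotted to Samuel's branch passes to Samuel's issue by representation.
The 1/4 is divided into 3 equal shares of 1/12 among Albert, Judith, Oliver.
Albert predeceased; the 1/12 allotted to Albert's branch passes to Albert's issue by representation.
The 1/12 is divided into 2 equal shares of 1/24 among Beatrice, Nora.
Beatrice is living and takes 1/24.
Nora is living and takes 1/24.
Judith is living and takes 1/12.
Oliver is living and takes 1/12.
Prudence is living and takes 1/4.
Edmund is living and takes 1/4.

Beatrice 1/24; Diana 1/24; Edmund 1/4; George 1/24; Judith 1/12; Lydia 1/24; Nora 1/24; Oliver 1/12; Prudence 1/4; Victor 1/8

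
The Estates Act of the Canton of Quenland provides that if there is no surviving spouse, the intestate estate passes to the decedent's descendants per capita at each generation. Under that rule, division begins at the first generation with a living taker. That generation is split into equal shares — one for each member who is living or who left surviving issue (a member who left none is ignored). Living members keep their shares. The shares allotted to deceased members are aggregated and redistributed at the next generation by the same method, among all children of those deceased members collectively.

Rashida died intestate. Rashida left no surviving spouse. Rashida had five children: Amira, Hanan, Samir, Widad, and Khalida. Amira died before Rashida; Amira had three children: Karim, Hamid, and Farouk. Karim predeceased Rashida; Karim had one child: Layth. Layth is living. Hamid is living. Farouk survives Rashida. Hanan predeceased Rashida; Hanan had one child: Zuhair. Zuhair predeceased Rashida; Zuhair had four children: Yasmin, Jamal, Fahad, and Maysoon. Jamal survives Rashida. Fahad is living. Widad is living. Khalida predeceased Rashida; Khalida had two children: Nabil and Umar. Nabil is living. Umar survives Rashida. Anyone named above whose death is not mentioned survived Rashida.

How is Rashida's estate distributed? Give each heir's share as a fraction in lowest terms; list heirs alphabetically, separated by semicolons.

Fahad 1/25; Farouk 1/10; Hamid 1/10; Jamal 1/25; Layth 1/25; Maysoon 1/25; Nabil 1/10; Samir 1/5; Umar 1/10; Widad 1/5; Yasmin 1/25

There is no surviving spouse, so the entire estate passes to Rashida's descendants per capita at each generation.
At generation 1 (Amira, Hanan, Samir, Widad, Khalida) there are 5 shares of (1)/5 = 1/5 each.
Living: Samir and Widad — each takes 1/5.
Deceased: Amira, Hanan, and Khalida. Their combined 3/5 is pooled and carried to generation 2.
At generation 2 (Karim, Hamid, Farouk, Zuhair, Nabil, Umar) there are 6 shares of (3/5)/6 = 1/10 each.
Living: Hamid, Farouk, Nabil, and Umar — each takes 1/10.
Deceased: Karim and Zuhair. Their combined 1/5 is pooled and carried to generation 3.
At generation 3 (Layth, Yasmin, Jamal, Fahad, Maysoon) there are 5 shares of (1/5)/5 = 1/25 each.
Living: Layth, Yasmin, Jamal, Fahad, and Maysoon — each takes 1/25.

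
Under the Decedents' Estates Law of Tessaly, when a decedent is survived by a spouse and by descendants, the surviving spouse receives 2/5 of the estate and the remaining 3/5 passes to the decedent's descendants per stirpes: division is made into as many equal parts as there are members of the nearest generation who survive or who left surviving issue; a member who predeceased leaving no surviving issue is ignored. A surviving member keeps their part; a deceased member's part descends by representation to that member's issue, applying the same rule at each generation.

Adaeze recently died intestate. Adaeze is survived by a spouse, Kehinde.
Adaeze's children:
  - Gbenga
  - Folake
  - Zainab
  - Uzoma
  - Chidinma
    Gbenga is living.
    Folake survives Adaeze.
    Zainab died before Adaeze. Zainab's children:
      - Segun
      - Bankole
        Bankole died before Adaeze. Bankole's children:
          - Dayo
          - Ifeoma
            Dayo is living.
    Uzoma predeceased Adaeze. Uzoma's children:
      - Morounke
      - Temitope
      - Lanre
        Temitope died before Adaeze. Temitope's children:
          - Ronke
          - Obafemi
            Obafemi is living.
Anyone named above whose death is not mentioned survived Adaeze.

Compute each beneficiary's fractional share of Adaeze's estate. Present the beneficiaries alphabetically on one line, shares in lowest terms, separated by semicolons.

Chidinma 3/25; Dayo 3/100; Folake 3/25; Gbenga 3/25; Ifeoma 3/100; Kehinde 2/5; Lanre 1/25; Morounke 1/25; Obafemi 1/50; Ronke 1/50; Segun 3/50

Kehinde, as surviving spouse, takes 2/5.
The remaining 3/5 passes to Adaeze's descendants per stirpes.
The 3/5 is divided into 5 equal shares of 3/25 among Gbenga, Folake, Zainab, Uzoma, Chidinma.
Gbenga is living and takes 3/25.
Folake is living and takes 3/25.
Zainab predeceased; the 3/25 allotted to Zainab's branch passes to Zainab's issue by representation.
The 3/25 is divided into 2 equal shares of 3/50 among Segun, Bankole.
Segun is living and takes 3/50.
Bankole predeceased; the 3/50 allotted to Bankole's branch passes to Bankole's issue by representation.
The 3/50 is divided into 2 equal shares of 3/100 among Dayo, Ifeoma.
Dayo is living and takes 3/100.
Ifeoma is living and takes 3/100.
Uzoma predeceased; the 3/25 allotted to Uzoma's branch passes to Uzoma's issue by representation.
The 3/25 is divided into 3 equal shares of 1/25 among Morounke, Temitope, Lanre.
Morounke is living and takes 1/25.
Temitope predeceased; the 1/25 allotted to Temitope's branch passes to Temitope's issue by representation.
The 1/25 is divided into 2 equal shares of 1/50 among Ronke, Obafemi.
Ronke is living and takes 1/50.
Obafemi is living and takes 1/50.
Lanre is living and takes 1/25.
Chidinma is living and takes 3/25.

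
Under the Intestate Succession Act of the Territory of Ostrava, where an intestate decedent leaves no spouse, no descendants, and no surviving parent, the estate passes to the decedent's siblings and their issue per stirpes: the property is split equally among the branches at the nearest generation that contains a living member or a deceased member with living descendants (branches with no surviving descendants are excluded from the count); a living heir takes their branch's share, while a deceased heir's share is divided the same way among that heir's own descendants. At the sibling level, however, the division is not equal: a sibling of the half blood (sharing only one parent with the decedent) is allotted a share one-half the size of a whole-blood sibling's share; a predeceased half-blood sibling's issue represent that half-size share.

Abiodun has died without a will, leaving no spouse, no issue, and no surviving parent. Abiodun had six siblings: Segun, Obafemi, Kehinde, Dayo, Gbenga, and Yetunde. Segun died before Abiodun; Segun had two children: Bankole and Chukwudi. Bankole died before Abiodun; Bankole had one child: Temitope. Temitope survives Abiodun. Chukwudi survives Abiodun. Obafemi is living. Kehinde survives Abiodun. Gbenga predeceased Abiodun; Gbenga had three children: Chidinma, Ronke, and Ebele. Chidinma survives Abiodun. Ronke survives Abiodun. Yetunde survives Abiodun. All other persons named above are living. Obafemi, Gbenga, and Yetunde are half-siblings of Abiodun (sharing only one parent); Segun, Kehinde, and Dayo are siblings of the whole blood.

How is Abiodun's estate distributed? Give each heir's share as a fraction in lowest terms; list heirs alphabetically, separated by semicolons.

No spouse, descendants, or parent survives, so the estate passes to Abiodun's siblings per stirpes.
Half-blood siblings count for one-half the weight of whole-blood siblings at the initial division.
Dividing 1 in proportion to weights (total weight 9/2): Segun (weight 1) → 2/9; Obafemi (weight 1/2) → 1/9; Kehinde (weight 1) → 2/9; Dayo (weight 1) → 2/9; Gbenga (weight 1/2) → 1/9; Yetunde (weight 1/2) → 1/9.
Segun predeceased; the 2/9 allotted to Segun's branch passes to Segun's issue by representation.
The 2/9 is divided into 2 equal shares of 1/9 among Bankole, Chukwudi.
Bankole predeceased; the 1/9 allotted to Bankole's branch passes to Bankole's issue by representation.
Temitope is the sole taker at this level and receives the full 1/9.
Chukwudi is living and takes 1/9.
Obafemi is living and takes 1/9.
Kehinde is living and takes 2/9.
Dayo is living and takes 2/9.
Gbenga predeceased; the 1/9 allotted to Gbenga's branch passes to Gbenga's issue by representation.
The 1/9 is divided into 3 equal shares of 1/27 among Chidinma, Ronke, Ebele.
Chidinma is living and takes 1/27.
Ronke is living and takes 1/27.
Ebele is living and takes 1/27.
Yetunde is living and takes 1/9.

Chidinma 1/27; Chukwudi 1/9; Dayo 2/9; Ebele 1/27; Kehinde 2/9; Obafemi 1/9; Ronke 1/27; Temitope 1/9; Yetunde 1/9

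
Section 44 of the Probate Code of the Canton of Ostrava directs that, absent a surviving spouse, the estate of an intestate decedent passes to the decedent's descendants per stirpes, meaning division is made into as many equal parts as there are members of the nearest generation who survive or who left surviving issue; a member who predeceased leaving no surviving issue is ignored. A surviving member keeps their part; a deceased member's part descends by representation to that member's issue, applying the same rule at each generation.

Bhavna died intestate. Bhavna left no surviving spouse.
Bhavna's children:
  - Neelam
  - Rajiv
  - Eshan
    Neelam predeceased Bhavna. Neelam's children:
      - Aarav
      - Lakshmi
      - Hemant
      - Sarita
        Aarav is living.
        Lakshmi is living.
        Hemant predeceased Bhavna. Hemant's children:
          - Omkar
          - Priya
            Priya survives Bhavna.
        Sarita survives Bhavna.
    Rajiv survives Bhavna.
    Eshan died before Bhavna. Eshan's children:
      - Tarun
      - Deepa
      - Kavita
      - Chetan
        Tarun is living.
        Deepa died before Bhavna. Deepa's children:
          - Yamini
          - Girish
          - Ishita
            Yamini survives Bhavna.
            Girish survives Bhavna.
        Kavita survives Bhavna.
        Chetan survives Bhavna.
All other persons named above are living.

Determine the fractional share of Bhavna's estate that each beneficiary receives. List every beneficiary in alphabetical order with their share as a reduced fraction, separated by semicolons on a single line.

There is no surviving spouse, so the entire estate passes to Bhavna's descendants per stirpes.
The estate is divided into 3 equal shares of 1/3 among Neelam, Rajiv, Eshan.
Neelam predeceased; the 1/3 allotted to Neelam's branch passes to Neelam's issue by representation.
The 1/3 is divided into 4 equal shares of 1/12 among Aarav, Lakshmi, Hemant, Sarita.
Aarav is living and takes 1/12.
Lakshmi is living and takes 1/12.
Hemant predeceased; the 1/12 allotted to Hemant's branch passes to Hemant's issue by representation.
The 1/12 is divided into 2 equal shares of 1/24 among Omkar, Priya.
Omkar is living and takes 1/24.
Priya is living and takes 1/24.
Sarita is living and takes 1/12.
Rajiv is living and takes 1/3.
Eshan predeceased; the 1/3 allotted to Eshan's branch passes to Eshan's issue by representation.
The 1/3 is divided into 4 equal shares of 1/12 among Tarun, Deepa, Kavita, Chetan.
Tarun is living and takes 1/12.
Deepa predeceased; the 1/12 allotted to Deepa's branch passes to Deepa's issue by representation.
The 1/12 is divided into 3 equal shares of 1/36 among Yamini, Girish, Ishita.
Yamini is living and takes 1/36.
Girish is living and takes 1/36.
Ishita is living and takes 1/36.
Kavita is living and takes 1/12.
Chetan is living and takes 1/12.

Aarav 1/12; Chetan 1/12; Girish 1/36; Ishita 1/36; Kavita 1/12; Lakshmi 1/12; Omkar 1/24; Priya 1/24; Rajiv 1/3; Sarita 1/12; Tarun 1/12; Yamini 1/36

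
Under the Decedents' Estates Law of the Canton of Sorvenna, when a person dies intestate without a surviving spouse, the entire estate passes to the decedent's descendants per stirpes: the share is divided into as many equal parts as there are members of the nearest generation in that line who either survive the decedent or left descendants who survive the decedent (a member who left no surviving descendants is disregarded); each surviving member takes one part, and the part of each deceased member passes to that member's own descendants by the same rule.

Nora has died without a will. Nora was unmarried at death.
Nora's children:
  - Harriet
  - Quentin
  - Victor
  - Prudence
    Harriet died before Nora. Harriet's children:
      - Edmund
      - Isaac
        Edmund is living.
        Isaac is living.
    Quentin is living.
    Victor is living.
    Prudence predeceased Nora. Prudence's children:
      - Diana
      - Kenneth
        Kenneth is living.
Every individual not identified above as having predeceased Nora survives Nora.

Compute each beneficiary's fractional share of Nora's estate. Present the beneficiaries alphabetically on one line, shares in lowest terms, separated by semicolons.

Diana 1/8; Edmund 1/8; Isaac 1/8; Kenneth 1/8; Quentin 1/4; Victor 1/4

There is no surviving spouse, so the entire estate passes to Nora's descendants per stirpes.
The estate is divided into 4 equal shares of 1/4 among Harriet, Quentin, Victor, Prudence.
Harriet predeceased; the 1/4 allotted to Harriet's branch passes to Harriet's issue by representation.
The 1/4 is divided into 2 equal shares of 1/8 among Edmund, Isaac.
Edmund is living and takes 1/8.
Isaac is living and takes 1/8.
Quentin is living and takes 1/4.
Victor is living and takes 1/4.
Prudence predeceased; the 1/4 allotted to Prudence's branch passes to Prudence's issue by representation.
The 1/4 is divided into 2 equal shares of 1/8 among Diana, Kenneth.
Diana is living and takes 1/8.
Kenneth is living and takes 1/8.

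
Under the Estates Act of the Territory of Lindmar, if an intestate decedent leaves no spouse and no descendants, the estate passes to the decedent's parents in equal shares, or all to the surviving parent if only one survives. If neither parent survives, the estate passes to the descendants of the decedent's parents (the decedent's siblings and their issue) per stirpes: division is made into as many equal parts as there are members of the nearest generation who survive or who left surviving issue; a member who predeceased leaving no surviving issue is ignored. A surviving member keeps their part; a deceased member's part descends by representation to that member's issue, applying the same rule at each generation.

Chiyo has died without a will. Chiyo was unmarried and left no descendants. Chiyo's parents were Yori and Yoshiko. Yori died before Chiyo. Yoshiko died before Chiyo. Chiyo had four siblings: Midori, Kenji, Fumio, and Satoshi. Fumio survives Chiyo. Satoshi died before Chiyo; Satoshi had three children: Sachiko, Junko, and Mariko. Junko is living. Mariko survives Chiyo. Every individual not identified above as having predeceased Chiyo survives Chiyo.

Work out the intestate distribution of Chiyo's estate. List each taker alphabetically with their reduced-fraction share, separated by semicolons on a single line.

Fumio 1/4; Junko 1/12; Kenji 1/4; Mariko 1/12; Midori 1/4; Sachiko 1/12

Neither parent survives and there are no descendants, so the estate passes to Chiyo's siblings and their issue per stirpes.
The estate is divided into 4 equal shares of 1/4 among Midori, Kenji, Fumio, Satoshi.
Midori is living and takes 1/4.
Kenji is living and takes 1/4.
Fumio is living and takes 1/4.
Satoshi predeceased; the 1/4 allotted to Satoshi's branch passes to Satoshi's issue by representation.
The 1/4 is divided into 3 equal shares of 1/12 among Sachiko, Junko, Mariko.
Sachiko is living and takes 1/12.
Junko is living and takes 1/12.
Mariko is living and takes 1/12.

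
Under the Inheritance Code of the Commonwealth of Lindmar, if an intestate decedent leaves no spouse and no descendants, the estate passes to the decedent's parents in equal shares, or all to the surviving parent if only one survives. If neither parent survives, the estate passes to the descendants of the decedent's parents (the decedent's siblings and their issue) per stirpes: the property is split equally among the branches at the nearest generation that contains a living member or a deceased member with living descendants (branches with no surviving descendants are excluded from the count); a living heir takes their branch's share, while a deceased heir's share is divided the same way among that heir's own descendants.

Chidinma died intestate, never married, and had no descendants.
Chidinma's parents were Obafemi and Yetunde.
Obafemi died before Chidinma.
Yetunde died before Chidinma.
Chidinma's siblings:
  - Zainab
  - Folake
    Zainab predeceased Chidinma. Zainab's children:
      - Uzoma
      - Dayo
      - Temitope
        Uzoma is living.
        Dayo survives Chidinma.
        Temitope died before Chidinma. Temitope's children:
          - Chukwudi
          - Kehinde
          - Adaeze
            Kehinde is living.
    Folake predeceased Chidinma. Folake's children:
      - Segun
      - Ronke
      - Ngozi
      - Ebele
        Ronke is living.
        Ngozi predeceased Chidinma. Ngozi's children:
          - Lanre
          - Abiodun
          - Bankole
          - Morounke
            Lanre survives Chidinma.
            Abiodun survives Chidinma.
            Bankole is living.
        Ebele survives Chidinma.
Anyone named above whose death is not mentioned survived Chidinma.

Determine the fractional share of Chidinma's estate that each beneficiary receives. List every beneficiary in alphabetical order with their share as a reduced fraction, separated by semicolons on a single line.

Abiodun 1/32; Adaeze 1/18; Bankole 1/32; Chukwudi 1/18; Dayo 1/6; Ebele 1/8; Kehinde 1/18; Lanre 1/32; Morounke 1/32; Ronke 1/8; Segun 1/8; Uzoma 1/6

Neither parent survives and there are no descendants, so the estate passes to Chidinma's siblings and their issue per stirpes.
The estate is divided into 2 equal shares of 1/2 among Zainab, Folake.
Zainab predeceased; the 1/2 allotted to Zainab's branch passes to Zainab's issue by representation.
The 1/2 is divided into 3 equal shares of 1/6 among Uzoma, Dayo, Temitope.
Uzoma is living and takes 1/6.
Dayo is living and takes 1/6.
Temitope predeceased; the 1/6 allotted to Temitope's branch passes to Temitope's issue by representation.
The 1/6 is divided into 3 equal shares of 1/18 among Chukwudi, Kehinde, Adaeze.
Chukwudi is living and takes 1/18.
Kehinde is living and takes 1/18.
Adaeze is living and takes 1/18.
Folake predeceased; the 1/2 allotted to Folake's branch passes to Folake's issue by representation.
The 1/2 is divided into 4 equal shares of 1/8 among Segun, Ronke, Ngozi, Ebele.
Segun is living and takes 1/8.
Ronke is living and takes 1/8.
Ngozi predeceased; the 1/8 allotted to Ngozi's branch passes to Ngozi's issue by representation.
The 1/8 is divided into 4 equal shares of 1/32 among Lanre, Abiodun, Bankole, Morounke.
Lanre is living and takes 1/32.
Abiodun is living and takes 1/32.
Bankole is living and takes 1/32.
Morounke is living and takes 1/32.
Ebele is living and takes 1/8.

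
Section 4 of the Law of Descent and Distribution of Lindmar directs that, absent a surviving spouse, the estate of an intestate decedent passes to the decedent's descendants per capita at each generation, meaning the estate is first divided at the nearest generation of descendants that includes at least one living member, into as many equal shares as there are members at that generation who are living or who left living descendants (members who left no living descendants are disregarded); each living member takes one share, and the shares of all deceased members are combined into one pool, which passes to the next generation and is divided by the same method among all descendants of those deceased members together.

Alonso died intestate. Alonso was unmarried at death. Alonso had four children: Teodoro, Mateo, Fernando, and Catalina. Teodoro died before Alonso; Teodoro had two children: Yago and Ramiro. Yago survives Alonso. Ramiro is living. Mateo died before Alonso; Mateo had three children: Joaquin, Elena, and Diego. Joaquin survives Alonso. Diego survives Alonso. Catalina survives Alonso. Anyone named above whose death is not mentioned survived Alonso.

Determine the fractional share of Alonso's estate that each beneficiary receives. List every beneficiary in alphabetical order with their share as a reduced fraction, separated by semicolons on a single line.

There is no surviving spouse, so the entire estate passes to Alonso's descendants per capita at each generation.
At generation 1 (Teodoro, Mateo, Fernando, Catalina) there are 4 shares of (1)/4 = 1/4 each.
Living: Fernando and Catalina — each takes 1/4.
Deceased: Teodoro and Mateo. Their combined 1/2 is pooled and carried to generation 2.
At generation 2 (Yago, Ramiro, Joaquin, Elena, Diego) there are 5 shares of (1/2)/5 = 1/10 each.
Living: Yago, Ramiro, Joaquin, Elena, and Diego — each takes 1/10.

Catalina 1/4; Diego 1/10; Elena 1/10; Fernando 1/4; Joaquin 1/10; Ramiro 1/10; Yago 1/10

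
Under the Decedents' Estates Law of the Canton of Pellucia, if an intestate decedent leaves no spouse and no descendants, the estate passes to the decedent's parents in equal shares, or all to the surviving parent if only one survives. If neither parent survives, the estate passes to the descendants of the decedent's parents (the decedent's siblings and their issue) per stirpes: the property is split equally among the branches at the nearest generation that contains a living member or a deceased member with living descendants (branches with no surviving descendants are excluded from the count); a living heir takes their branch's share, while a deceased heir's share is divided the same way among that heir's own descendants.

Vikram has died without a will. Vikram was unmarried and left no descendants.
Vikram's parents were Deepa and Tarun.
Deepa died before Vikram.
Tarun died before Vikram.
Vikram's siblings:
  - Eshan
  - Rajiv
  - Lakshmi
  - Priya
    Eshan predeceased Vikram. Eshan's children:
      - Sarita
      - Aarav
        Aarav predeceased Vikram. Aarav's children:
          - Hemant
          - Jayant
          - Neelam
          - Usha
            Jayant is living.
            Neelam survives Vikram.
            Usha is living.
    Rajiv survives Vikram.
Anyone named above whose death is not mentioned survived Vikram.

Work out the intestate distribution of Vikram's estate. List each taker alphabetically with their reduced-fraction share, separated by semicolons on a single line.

Hemant 1/32; Jayant 1/32; Lakshmi 1/4; Neelam 1/32; Priya 1/4; Rajiv 1/4; Sarita 1/8; Usha 1/32

Neither parent survives and there are no descendants, so the estate passes to Vikram's siblings and their issue per stirpes.
The estate is divided into 4 equal shares of 1/4 among Eshan, Rajiv, Lakshmi, Priya.
Eshan predeceased; the 1/4 allotted to Eshan's branch passes to Eshan's issue by representation.
The 1/4 is divided into 2 equal shares of 1/8 among Sarita, Aarav.
Sarita is living and takes 1/8.
Aarav predeceased; the 1/8 allotted to Aarav's branch passes to Aarav's issue by representation.
The 1/8 is divided into 4 equal shares of 1/32 among Hemant, Jayant, Neelam, Usha.
Hemant is living and takes 1/32.
Jayant is living and takes 1/32.
Neelam is living and takes 1/32.
Usha is living and takes 1/32.
Rajiv is living and takes 1/4.
Lakshmi is living and takes 1/4.
Priya is living and takes 1/4.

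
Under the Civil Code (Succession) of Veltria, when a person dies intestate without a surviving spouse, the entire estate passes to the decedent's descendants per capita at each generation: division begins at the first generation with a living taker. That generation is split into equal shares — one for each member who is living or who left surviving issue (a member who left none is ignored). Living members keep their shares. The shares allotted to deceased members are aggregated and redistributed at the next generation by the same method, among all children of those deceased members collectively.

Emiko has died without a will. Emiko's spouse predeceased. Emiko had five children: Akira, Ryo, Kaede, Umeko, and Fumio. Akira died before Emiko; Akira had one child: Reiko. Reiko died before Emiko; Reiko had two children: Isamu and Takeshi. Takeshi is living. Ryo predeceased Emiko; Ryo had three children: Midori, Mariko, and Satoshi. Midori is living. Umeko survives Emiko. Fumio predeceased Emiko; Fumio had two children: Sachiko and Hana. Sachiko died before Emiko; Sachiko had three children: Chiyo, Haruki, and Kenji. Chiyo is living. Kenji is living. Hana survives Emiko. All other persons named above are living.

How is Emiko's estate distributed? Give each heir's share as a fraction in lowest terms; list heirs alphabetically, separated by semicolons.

There is no surviving spouse, so the entire estate passes to Emiko's descendants per capita at each generation.
At generation 1 (Akira, Ryo, Kaede, Umeko, Fumio) there are 5 shares of (1)/5 = 1/5 each.
Living: Kaede and Umeko — each takes 1/5.
Deceased: Akira, Ryo, and Fumio. Their combined 3/5 is pooled and carried to generation 2.
At generation 2 (Reiko, Midori, Mariko, Satoshi, Sachiko, Hana) there are 6 shares of (3/5)/6 = 1/10 each.
Living: Midori, Mariko, Satoshi, and Hana — each takes 1/10.
Deceased: Reiko and Sachiko. Their combined 1/5 is pooled and carried to generation 3.
At generation 3 (Isamu, Takeshi, Chiyo, Haruki, Kenji) there are 5 shares of (1/5)/5 = 1/25 each.
Living: Isamu, Takeshi, Chiyo, Haruki, and Kenji — each takes 1/25.

Chiyo 1/25; Hana 1/10; Haruki 1/25; Isamu 1/25; Kaede 1/5; Kenji 1/25; Mariko 1/10; Midori 1/10; Satoshi 1/10; Takeshi 1/25; Umeko 1/5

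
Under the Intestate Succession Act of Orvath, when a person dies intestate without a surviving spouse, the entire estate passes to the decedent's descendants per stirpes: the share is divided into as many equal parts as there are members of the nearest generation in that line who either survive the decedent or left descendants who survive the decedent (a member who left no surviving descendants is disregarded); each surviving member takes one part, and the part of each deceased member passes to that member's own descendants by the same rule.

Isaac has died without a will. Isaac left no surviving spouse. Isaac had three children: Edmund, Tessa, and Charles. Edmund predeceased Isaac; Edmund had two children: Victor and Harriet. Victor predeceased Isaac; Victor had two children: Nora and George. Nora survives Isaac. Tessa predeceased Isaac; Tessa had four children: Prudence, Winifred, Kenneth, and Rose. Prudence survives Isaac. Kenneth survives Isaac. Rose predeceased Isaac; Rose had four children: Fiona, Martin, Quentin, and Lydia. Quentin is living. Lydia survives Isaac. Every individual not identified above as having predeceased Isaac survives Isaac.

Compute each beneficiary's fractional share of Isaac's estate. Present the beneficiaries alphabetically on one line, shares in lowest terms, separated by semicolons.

Charles 1/3; Fiona 1/48; George 1/12; Harriet 1/6; Kenneth 1/12; Lydia 1/48; Martin 1/48; Nora 1/12; Prudence 1/12; Quentin 1/48; Winifred 1/12

There is no surviving spouse, so the entire estate passes to Isaac's descendants per stirpes.
The estate is divided into 3 equal shares of 1/3 among Edmund, Tessa, Charles.
Edmund predeceased; the 1/3 allotted to Edmund's branch passes to Edmund's issue by representation.
The 1/3 is divided into 2 equal shares of 1/6 among Victor, Harriet.
Victor predeceased; the 1/6 allotted to Victor's branch passes to Victor's issue by representation.
The 1/6 is divided into 2 equal shares of 1/12 among Nora, George.
Nora is living and takes 1/12.
George is living and takes 1/12.
Harriet is living and takes 1/6.
Tessa predeceased; the 1/3 allotted to Tessa's branch passes to Tessa's issue by representation.
The 1/3 is divided into 4 equal shares of 1/12 among Prudence, Winifred, Kenneth, Rose.
Prudence is living and takes 1/12.
Winifred is living and takes 1/12.
Kenneth is living and takes 1/12.
Rose predeceased; the 1/12 allotted to Rose's branch passes to Rose's issue by representation.
The 1/12 is divided into 4 equal shares of 1/48 among Fiona, Martin, Quentin, Lydia.
Fiona is living and takes 1/48.
Martin is living and takes 1/48.
Quentin is living and takes 1/48.
Lydia is living and takes 1/48.
Charles is living and takes 1/3.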